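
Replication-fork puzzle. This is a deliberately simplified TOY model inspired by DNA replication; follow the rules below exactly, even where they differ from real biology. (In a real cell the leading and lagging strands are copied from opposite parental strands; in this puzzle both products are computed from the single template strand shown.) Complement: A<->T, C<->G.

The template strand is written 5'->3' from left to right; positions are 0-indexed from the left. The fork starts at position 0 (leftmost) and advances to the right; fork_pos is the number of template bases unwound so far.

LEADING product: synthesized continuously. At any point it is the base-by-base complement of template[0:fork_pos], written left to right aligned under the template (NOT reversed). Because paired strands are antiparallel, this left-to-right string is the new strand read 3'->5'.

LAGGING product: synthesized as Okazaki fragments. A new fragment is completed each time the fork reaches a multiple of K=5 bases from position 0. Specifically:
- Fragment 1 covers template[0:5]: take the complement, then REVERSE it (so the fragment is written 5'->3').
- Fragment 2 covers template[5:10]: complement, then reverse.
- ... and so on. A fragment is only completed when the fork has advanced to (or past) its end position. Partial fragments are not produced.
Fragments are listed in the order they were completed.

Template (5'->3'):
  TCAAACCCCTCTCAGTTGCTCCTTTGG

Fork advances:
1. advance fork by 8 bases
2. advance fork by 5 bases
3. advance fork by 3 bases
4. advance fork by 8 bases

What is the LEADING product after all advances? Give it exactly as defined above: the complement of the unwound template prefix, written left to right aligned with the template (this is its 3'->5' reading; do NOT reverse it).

Answer: AGTTTGGGGAGAGTCAACGAGGAA

Derivation:
Step 1: advance 8 -> fork_pos = 0 + 8 = 8.
Step 2: advance 5 -> fork_pos = 8 + 5 = 13.
Step 3: advance 3 -> fork_pos = 13 + 3 = 16.
Step 4: advance 8 -> fork_pos = 16 + 8 = 24.
Unwound prefix: template[0:24] = TCAAACCCCTCTCAGTTGCTCCTT
Complement it base by base (A<->T, C<->G), keeping left-to-right order:
  [0:5] TCAAA -> AGTTT
  [5:10] CCCCT -> GGGGA
  [10:15] CTCAG -> GAGTC
  [15:20] TTGCT -> AACGA
  [20:24] CCTT -> GGAA
Concatenate: AGTTTGGGGAGAGTCAACGAGGAA (length 24; written aligned with the template, i.e. 3'->5').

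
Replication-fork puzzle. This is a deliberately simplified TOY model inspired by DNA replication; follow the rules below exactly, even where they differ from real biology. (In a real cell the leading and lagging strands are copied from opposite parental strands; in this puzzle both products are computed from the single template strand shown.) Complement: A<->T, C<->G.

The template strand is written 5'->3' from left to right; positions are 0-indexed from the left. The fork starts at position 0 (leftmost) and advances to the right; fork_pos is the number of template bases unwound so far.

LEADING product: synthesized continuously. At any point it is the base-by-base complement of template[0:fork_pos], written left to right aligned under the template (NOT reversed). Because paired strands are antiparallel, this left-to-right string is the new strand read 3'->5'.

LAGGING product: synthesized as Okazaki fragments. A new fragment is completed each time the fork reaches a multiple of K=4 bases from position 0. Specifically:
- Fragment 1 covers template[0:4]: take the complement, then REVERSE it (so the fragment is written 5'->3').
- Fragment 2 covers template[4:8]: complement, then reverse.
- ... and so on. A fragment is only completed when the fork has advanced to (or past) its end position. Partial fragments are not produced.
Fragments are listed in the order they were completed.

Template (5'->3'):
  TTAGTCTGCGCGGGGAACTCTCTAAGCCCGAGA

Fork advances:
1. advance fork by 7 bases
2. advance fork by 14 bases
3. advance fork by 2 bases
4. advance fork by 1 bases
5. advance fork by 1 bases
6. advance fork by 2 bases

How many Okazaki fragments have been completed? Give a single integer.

Step 1: advance 7 -> fork_pos = 0 + 7 = 7. Reached multiple(s) of 4: 4 -> fragment 1 completed (1 total).
Step 2: advance 14 -> fork_pos = 7 + 14 = 21. Reached multiple(s) of 4: 8, 12, 16, 20 -> fragments 2-5 completed (5 total).
Step 3: advance 2 -> fork_pos = 21 + 2 = 23. Next multiple of 4 is 24 (not reached); still 5 fragment(s).
Step 4: advance 1 -> fork_pos = 23 + 1 = 24. Reached multiple(s) of 4: 24 -> fragment 6 completed (6 total).
Step 5: advance 1 -> fork_pos = 24 + 1 = 25. Next multiple of 4 is 28 (not reached); still 6 fragment(s).
Step 6: advance 2 -> fork_pos = 25 + 2 = 27. Next multiple of 4 is 28 (not reached); still 6 fragment(s).
Check: final fork_pos = 27; the multiples of 4 that are <= 27 are 4..24 -> 27 // 4 = 6 completed fragment(s).

Answer: 6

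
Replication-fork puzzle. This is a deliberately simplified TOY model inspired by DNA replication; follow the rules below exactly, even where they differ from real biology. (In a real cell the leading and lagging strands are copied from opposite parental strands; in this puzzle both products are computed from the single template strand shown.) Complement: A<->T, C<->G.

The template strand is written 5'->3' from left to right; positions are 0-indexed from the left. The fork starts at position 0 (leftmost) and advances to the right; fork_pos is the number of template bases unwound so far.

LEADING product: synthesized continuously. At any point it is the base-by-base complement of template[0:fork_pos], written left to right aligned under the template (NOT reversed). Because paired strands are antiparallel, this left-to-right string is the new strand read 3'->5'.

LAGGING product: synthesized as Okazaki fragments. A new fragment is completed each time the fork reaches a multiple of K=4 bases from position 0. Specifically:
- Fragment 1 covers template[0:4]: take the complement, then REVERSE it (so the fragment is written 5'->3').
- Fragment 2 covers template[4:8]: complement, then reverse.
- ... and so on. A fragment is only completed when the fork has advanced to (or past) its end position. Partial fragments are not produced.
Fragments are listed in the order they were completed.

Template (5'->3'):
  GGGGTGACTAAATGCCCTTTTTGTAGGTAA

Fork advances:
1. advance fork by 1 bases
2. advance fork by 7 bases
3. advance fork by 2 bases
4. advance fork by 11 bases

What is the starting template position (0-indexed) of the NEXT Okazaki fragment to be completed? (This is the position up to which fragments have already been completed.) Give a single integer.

Step 1: advance 1 -> fork_pos = 0 + 1 = 1. Next multiple of 4 is 4 (not reached); still 0 fragment(s).
Step 2: advance 7 -> fork_pos = 1 + 7 = 8. Reached multiple(s) of 4: 4, 8 -> fragments 1-2 completed (2 total).
Step 3: advance 2 -> fork_pos = 8 + 2 = 10. Next multiple of 4 is 12 (not reached); still 2 fragment(s).
Step 4: advance 11 -> fork_pos = 10 + 11 = 21. Reached multiple(s) of 4: 12, 16, 20 -> fragments 3-5 completed (5 total).
5 fragment(s) completed, covering template[0:20] (5 x 4 = 20). The next fragment, fragment 6, covers template[20:24], so it starts at position 20.

Answer: 20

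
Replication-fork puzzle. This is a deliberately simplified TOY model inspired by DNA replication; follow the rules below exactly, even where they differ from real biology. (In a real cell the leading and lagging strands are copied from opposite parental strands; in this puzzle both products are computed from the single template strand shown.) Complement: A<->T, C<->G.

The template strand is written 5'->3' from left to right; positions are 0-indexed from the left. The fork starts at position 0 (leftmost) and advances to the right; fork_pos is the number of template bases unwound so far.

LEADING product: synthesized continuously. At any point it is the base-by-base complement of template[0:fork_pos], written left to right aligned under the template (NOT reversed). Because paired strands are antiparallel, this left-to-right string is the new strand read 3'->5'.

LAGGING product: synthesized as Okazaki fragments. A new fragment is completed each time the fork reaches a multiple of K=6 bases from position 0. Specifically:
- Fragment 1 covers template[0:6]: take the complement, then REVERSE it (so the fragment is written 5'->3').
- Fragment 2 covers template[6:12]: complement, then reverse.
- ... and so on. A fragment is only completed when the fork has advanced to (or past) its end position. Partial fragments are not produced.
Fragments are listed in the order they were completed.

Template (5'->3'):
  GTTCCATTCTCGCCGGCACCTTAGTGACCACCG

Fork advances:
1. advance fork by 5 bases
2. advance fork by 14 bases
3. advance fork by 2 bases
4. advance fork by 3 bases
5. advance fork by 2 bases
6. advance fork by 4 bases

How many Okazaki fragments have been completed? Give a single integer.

Step 1: advance 5 -> fork_pos = 0 + 5 = 5. Next multiple of 6 is 6 (not reached); still 0 fragment(s).
Step 2: advance 14 -> fork_pos = 5 + 14 = 19. Reached multiple(s) of 6: 6, 12, 18 -> fragments 1-3 completed (3 total).
Step 3: advance 2 -> fork_pos = 19 + 2 = 21. Next multiple of 6 is 24 (not reached); still 3 fragment(s).
Step 4: advance 3 -> fork_pos = 21 + 3 = 24. Reached multiple(s) of 6: 24 -> fragment 4 completed (4 total).
Step 5: advance 2 -> fork_pos = 24 + 2 = 26. Next multiple of 6 is 30 (not reached); still 4 fragment(s).
Step 6: advance 4 -> fork_pos = 26 + 4 = 30. Reached multiple(s) of 6: 30 -> fragment 5 completed (5 total).
Check: final fork_pos = 30; the multiples of 6 that are <= 30 are 6..30 -> 30 // 6 = 5 completed fragment(s).

Answer: 5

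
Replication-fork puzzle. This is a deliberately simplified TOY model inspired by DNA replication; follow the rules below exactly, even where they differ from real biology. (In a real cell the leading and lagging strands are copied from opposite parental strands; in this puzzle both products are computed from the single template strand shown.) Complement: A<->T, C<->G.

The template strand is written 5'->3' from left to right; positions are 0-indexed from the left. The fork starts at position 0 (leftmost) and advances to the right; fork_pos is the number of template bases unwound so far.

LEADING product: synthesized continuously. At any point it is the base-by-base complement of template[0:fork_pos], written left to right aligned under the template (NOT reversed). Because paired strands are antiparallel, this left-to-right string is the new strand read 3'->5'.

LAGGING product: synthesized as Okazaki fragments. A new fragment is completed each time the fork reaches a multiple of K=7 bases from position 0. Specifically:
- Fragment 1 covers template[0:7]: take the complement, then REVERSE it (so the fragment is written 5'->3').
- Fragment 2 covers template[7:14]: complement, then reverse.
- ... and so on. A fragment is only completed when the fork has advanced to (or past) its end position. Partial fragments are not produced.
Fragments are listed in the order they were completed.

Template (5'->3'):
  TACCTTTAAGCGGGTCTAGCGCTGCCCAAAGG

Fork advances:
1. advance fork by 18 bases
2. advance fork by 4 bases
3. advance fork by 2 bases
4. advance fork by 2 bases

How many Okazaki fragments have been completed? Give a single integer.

Step 1: advance 18 -> fork_pos = 0 + 18 = 18. Reached multiple(s) of 7: 7, 14 -> fragments 1-2 completed (2 total).
Step 2: advance 4 -> fork_pos = 18 + 4 = 22. Reached multiple(s) of 7: 21 -> fragment 3 completed (3 total).
Step 3: advance 2 -> fork_pos = 22 + 2 = 24. Next multiple of 7 is 28 (not reached); still 3 fragment(s).
Step 4: advance 2 -> fork_pos = 24 + 2 = 26. Next multiple of 7 is 28 (not reached); still 3 fragment(s).
Check: final fork_pos = 26; the multiples of 7 that are <= 26 are 7..21 -> 26 // 7 = 3 completed fragment(s).

Answer: 3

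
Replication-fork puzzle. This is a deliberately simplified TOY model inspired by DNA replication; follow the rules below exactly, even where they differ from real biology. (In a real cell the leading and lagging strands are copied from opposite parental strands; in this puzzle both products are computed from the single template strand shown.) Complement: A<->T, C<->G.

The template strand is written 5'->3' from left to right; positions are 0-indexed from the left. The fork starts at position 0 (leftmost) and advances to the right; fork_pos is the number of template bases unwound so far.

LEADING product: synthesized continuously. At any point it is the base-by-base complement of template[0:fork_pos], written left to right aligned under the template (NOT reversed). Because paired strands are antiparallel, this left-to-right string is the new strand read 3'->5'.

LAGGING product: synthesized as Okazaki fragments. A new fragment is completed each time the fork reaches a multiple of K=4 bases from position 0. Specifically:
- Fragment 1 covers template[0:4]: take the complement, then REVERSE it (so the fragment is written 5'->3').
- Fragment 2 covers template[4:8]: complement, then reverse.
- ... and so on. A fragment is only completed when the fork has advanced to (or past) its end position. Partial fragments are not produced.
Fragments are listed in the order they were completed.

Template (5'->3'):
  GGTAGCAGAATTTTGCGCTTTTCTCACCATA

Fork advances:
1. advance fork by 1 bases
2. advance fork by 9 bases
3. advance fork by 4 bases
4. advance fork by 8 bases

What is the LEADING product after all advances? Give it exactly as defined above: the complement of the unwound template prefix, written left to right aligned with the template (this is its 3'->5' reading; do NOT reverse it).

Answer: CCATCGTCTTAAAACGCGAAAA

Derivation:
Step 1: advance 1 -> fork_pos = 0 + 1 = 1.
Step 2: advance 9 -> fork_pos = 1 + 9 = 10.
Step 3: advance 4 -> fork_pos = 10 + 4 = 14.
Step 4: advance 8 -> fork_pos = 14 + 8 = 22.
Unwound prefix: template[0:22] = GGTAGCAGAATTTTGCGCTTTT
Complement it base by base (A<->T, C<->G), keeping left-to-right order:
  [0:5] GGTAG -> CCATC
  [5:10] CAGAA -> GTCTT
  [10:15] TTTTG -> AAAAC
  [15:20] CGCTT -> GCGAA
  [20:22] TT -> AA
Concatenate: CCATCGTCTTAAAACGCGAAAA (length 22; written aligned with the template, i.e. 3'->5').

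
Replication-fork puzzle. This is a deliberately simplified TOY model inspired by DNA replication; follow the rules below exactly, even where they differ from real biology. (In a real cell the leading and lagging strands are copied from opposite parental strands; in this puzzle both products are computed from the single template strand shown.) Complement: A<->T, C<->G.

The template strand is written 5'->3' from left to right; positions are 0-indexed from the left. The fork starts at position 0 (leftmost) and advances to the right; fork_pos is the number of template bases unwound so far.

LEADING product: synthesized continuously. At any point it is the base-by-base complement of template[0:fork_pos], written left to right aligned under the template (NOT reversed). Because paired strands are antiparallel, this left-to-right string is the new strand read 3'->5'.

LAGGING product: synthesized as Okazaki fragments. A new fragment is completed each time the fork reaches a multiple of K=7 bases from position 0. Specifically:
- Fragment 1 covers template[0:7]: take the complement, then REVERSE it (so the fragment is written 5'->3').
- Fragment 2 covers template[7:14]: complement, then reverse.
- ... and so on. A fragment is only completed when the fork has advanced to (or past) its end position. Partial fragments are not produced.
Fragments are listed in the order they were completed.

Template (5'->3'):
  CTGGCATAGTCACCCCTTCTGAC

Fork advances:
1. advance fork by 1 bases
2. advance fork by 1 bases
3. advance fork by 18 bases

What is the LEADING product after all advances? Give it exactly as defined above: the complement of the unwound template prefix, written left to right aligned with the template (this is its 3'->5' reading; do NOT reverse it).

Step 1: advance 1 -> fork_pos = 0 + 1 = 1.
Step 2: advance 1 -> fork_pos = 1 + 1 = 2.
Step 3: advance 18 -> fork_pos = 2 + 18 = 20.
Unwound prefix: template[0:20] = CTGGCATAGTCACCCCTTCT
Complement it base by base (A<->T, C<->G), keeping left-to-right order:
  [0:5] CTGGC -> GACCG
  [5:10] ATAGT -> TATCA
  [10:15] CACCC -> GTGGG
  [15:20] CTTCT -> GAAGA
Concatenate: GACCGTATCAGTGGGGAAGA (length 20; written aligned with the template, i.e. 3'->5').

Answer: GACCGTATCAGTGGGGAAGA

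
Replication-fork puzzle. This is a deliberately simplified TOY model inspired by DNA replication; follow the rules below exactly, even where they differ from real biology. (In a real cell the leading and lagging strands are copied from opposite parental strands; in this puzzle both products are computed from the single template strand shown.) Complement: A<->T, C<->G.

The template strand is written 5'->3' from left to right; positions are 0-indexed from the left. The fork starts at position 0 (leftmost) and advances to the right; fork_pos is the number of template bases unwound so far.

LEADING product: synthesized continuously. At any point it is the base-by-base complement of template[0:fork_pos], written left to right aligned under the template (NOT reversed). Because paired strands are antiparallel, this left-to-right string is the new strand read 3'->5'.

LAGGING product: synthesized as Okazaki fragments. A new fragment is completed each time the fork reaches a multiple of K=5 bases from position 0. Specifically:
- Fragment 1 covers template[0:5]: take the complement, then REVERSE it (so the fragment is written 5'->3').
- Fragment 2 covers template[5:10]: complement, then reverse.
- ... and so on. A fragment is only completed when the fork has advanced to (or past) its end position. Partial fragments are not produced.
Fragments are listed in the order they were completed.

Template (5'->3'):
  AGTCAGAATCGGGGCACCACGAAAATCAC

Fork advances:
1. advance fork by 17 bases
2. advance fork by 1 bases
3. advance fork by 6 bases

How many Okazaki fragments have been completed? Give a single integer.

Answer: 4

Derivation:
Step 1: advance 17 -> fork_pos = 0 + 17 = 17. Reached multiple(s) of 5: 5, 10, 15 -> fragments 1-3 completed (3 total).
Step 2: advance 1 -> fork_pos = 17 + 1 = 18. Next multiple of 5 is 20 (not reached); still 3 fragment(s).
Step 3: advance 6 -> fork_pos = 18 + 6 = 24. Reached multiple(s) of 5: 20 -> fragment 4 completed (4 total).
Check: final fork_pos = 24; the multiples of 5 that are <= 24 are 5..20 -> 24 // 5 = 4 completed fragment(s).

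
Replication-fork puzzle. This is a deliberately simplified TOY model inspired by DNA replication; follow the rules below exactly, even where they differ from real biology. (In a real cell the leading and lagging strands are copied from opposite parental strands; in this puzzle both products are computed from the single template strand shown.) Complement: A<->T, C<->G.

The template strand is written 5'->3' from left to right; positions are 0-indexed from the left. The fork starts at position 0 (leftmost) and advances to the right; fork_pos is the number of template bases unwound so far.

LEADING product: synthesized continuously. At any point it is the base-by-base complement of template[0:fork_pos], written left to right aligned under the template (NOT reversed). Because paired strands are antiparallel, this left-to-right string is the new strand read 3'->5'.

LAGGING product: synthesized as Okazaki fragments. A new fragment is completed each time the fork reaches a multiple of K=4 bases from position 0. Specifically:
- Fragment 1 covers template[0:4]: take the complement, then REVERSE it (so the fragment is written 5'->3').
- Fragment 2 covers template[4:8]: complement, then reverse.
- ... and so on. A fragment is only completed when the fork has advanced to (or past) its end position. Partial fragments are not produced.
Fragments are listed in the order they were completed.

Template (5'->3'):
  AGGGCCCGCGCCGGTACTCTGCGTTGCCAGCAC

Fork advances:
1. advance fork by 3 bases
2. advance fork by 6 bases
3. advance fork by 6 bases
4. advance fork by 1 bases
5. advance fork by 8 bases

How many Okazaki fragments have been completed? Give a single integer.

Answer: 6

Derivation:
Step 1: advance 3 -> fork_pos = 0 + 3 = 3. Next multiple of 4 is 4 (not reached); still 0 fragment(s).
Step 2: advance 6 -> fork_pos = 3 + 6 = 9. Reached multiple(s) of 4: 4, 8 -> fragments 1-2 completed (2 total).
Step 3: advance 6 -> fork_pos = 9 + 6 = 15. Reached multiple(s) of 4: 12 -> fragment 3 completed (3 total).
Step 4: advance 1 -> fork_pos = 15 + 1 = 16. Reached multiple(s) of 4: 16 -> fragment 4 completed (4 total).
Step 5: advance 8 -> fork_pos = 16 + 8 = 24. Reached multiple(s) of 4: 20, 24 -> fragments 5-6 completed (6 total).
Check: final fork_pos = 24; the multiples of 4 that are <= 24 are 4..24 -> 24 // 4 = 6 completed fragment(s).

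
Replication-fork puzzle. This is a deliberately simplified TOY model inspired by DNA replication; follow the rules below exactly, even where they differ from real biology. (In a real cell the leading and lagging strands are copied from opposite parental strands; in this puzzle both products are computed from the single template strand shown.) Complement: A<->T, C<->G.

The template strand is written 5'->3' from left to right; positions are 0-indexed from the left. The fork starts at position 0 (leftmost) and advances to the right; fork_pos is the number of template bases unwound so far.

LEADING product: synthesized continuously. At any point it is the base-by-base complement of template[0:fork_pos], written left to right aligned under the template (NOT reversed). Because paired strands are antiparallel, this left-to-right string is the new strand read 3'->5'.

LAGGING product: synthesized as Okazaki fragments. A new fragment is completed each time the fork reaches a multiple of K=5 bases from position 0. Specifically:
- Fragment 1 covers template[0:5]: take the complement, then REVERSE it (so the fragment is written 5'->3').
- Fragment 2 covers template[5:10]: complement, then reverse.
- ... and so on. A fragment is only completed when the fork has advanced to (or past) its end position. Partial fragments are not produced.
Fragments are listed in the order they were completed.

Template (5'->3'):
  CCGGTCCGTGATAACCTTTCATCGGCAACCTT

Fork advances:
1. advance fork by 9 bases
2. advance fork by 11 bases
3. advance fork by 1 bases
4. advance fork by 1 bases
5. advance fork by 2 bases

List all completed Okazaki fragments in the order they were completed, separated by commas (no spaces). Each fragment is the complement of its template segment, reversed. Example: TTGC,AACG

Step 1: advance 9 -> fork_pos = 0 + 9 = 9. Reached multiple(s) of 5: 5 -> fragment 1 completed (1 total).
Step 2: advance 11 -> fork_pos = 9 + 11 = 20. Reached multiple(s) of 5: 10, 15, 20 -> fragments 2-4 completed (4 total).
Step 3: advance 1 -> fork_pos = 20 + 1 = 21. Next multiple of 5 is 25 (not reached); still 4 fragment(s).
Step 4: advance 1 -> fork_pos = 21 + 1 = 22. Next multiple of 5 is 25 (not reached); still 4 fragment(s).
Step 5: advance 2 -> fork_pos = 22 + 2 = 24. Next multiple of 5 is 25 (not reached); still 4 fragment(s).
Final fork_pos = 24, so 4 fragment(s) are complete. Build each: template segment -> complement -> reverse.
Fragment 1: template[0:5] = CCGGT -> complement GGCCA -> reversed ACCGG
Fragment 2: template[5:10] = CCGTG -> complement GGCAC -> reversed CACGG
Fragment 3: template[10:15] = ATAAC -> complement TATTG -> reversed GTTAT
Fragment 4: template[15:20] = CTTTC -> complement GAAAG -> reversed GAAAG

Answer: ACCGG,CACGG,GTTAT,GAAAG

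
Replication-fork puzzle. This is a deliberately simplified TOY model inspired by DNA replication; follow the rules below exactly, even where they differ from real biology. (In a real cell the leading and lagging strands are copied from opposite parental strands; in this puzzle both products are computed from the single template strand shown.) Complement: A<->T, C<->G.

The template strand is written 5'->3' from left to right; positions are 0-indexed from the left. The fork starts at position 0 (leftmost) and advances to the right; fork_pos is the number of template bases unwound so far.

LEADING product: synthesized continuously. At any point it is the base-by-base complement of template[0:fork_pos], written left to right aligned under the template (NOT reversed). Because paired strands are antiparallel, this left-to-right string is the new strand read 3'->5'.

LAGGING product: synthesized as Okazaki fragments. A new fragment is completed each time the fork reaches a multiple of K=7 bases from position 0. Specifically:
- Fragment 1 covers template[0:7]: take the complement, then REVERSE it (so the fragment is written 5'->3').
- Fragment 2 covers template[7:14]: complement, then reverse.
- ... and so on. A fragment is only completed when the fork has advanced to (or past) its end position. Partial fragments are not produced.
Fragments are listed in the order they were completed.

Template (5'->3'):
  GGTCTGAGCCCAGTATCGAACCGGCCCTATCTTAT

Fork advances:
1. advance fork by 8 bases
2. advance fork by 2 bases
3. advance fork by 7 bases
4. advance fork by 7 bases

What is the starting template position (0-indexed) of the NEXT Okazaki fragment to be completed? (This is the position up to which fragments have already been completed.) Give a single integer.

Step 1: advance 8 -> fork_pos = 0 + 8 = 8. Reached multiple(s) of 7: 7 -> fragment 1 completed (1 total).
Step 2: advance 2 -> fork_pos = 8 + 2 = 10. Next multiple of 7 is 14 (not reached); still 1 fragment(s).
Step 3: advance 7 -> fork_pos = 10 + 7 = 17. Reached multiple(s) of 7: 14 -> fragment 2 completed (2 total).
Step 4: advance 7 -> fork_pos = 17 + 7 = 24. Reached multiple(s) of 7: 21 -> fragment 3 completed (3 total).
3 fragment(s) completed, covering template[0:21] (3 x 7 = 21). The next fragment, fragment 4, covers template[21:28], so it starts at position 21.

Answer: 21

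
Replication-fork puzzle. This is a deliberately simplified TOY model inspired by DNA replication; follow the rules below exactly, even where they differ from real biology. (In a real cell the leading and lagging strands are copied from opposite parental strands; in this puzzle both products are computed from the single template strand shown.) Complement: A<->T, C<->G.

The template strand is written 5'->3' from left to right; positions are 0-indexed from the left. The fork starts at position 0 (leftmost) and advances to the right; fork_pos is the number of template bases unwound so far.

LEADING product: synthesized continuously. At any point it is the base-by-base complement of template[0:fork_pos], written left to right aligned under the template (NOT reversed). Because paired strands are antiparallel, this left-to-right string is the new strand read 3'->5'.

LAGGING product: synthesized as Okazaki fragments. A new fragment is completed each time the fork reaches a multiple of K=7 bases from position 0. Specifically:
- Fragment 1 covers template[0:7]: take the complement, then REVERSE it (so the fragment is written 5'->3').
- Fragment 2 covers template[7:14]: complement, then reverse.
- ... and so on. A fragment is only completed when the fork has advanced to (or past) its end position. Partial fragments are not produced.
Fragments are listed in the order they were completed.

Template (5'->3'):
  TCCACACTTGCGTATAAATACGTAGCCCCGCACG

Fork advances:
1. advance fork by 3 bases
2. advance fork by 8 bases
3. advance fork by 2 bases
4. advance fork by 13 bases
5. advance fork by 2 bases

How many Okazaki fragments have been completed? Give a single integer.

Step 1: advance 3 -> fork_pos = 0 + 3 = 3. Next multiple of 7 is 7 (not reached); still 0 fragment(s).
Step 2: advance 8 -> fork_pos = 3 + 8 = 11. Reached multiple(s) of 7: 7 -> fragment 1 completed (1 total).
Step 3: advance 2 -> fork_pos = 11 + 2 = 13. Next multiple of 7 is 14 (not reached); still 1 fragment(s).
Step 4: advance 13 -> fork_pos = 13 + 13 = 26. Reached multiple(s) of 7: 14, 21 -> fragments 2-3 completed (3 total).
Step 5: advance 2 -> fork_pos = 26 + 2 = 28. Reached multiple(s) of 7: 28 -> fragment 4 completed (4 total).
Check: final fork_pos = 28; the multiples of 7 that are <= 28 are 7..28 -> 28 // 7 = 4 completed fragment(s).

Answer: 4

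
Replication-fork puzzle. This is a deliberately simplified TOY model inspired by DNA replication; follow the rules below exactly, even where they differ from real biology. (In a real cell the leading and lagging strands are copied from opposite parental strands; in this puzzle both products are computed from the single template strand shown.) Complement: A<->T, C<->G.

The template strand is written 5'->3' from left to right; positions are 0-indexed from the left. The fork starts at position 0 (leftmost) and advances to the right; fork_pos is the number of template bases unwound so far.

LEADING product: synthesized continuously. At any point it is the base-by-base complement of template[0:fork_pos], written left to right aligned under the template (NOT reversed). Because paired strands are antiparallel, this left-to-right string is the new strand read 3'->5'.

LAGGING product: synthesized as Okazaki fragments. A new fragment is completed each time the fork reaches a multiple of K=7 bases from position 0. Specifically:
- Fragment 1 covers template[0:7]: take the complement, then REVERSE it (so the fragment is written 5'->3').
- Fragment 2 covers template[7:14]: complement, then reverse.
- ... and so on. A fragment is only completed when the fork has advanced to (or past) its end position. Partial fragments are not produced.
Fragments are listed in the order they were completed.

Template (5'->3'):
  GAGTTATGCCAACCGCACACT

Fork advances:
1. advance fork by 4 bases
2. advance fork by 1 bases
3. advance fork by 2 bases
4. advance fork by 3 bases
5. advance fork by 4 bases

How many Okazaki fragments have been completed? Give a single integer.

Step 1: advance 4 -> fork_pos = 0 + 4 = 4. Next multiple of 7 is 7 (not reached); still 0 fragment(s).
Step 2: advance 1 -> fork_pos = 4 + 1 = 5. Next multiple of 7 is 7 (not reached); still 0 fragment(s).
Step 3: advance 2 -> fork_pos = 5 + 2 = 7. Reached multiple(s) of 7: 7 -> fragment 1 completed (1 total).
Step 4: advance 3 -> fork_pos = 7 + 3 = 10. Next multiple of 7 is 14 (not reached); still 1 fragment(s).
Step 5: advance 4 -> fork_pos = 10 + 4 = 14. Reached multiple(s) of 7: 14 -> fragment 2 completed (2 total).
Check: final fork_pos = 14; the multiples of 7 that are <= 14 are 7..14 -> 14 // 7 = 2 completed fragment(s).

Answer: 2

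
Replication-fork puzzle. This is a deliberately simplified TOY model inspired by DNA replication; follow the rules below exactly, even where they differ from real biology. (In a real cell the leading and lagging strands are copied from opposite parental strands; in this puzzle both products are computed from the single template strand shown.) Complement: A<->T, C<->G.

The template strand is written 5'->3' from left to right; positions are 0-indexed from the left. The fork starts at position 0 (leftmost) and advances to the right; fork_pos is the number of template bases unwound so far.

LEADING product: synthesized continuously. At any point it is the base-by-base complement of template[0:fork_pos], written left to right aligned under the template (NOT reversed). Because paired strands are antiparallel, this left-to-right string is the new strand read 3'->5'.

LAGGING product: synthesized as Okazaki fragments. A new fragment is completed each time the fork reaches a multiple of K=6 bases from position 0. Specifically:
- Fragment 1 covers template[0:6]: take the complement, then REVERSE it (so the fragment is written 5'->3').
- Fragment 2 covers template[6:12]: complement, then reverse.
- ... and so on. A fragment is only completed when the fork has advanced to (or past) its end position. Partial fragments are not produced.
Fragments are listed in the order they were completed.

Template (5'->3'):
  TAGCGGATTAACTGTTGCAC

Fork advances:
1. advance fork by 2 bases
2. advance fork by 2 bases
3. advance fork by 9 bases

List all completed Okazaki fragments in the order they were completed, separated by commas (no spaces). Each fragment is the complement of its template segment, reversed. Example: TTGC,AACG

Step 1: advance 2 -> fork_pos = 0 + 2 = 2. Next multiple of 6 is 6 (not reached); still 0 fragment(s).
Step 2: advance 2 -> fork_pos = 2 + 2 = 4. Next multiple of 6 is 6 (not reached); still 0 fragment(s).
Step 3: advance 9 -> fork_pos = 4 + 9 = 13. Reached multiple(s) of 6: 6, 12 -> fragments 1-2 completed (2 total).
Final fork_pos = 13, so 2 fragment(s) are complete. Build each: template segment -> complement -> reverse.
Fragment 1: template[0:6] = TAGCGG -> complement ATCGCC -> reversed CCGCTA
Fragment 2: template[6:12] = ATTAAC -> complement TAATTG -> reversed GTTAAT

Answer: CCGCTA,GTTAAT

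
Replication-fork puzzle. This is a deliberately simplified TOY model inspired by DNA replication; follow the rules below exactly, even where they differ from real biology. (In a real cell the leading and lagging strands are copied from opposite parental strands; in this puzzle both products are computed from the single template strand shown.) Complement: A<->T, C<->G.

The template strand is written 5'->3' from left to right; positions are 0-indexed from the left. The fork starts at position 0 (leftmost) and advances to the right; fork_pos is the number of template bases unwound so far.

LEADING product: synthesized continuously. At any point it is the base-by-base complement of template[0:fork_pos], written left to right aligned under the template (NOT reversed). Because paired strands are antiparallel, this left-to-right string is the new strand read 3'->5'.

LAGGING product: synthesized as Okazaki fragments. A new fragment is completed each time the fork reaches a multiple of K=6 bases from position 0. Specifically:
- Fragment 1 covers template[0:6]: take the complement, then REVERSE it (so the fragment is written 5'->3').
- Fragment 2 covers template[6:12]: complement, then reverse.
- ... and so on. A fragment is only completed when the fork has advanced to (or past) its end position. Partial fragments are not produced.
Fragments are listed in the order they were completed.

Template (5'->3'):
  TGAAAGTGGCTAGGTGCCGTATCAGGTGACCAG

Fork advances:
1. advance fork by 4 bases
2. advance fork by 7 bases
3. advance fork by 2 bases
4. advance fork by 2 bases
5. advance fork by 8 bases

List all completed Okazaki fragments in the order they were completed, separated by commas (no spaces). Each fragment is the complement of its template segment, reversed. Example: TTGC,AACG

Answer: CTTTCA,TAGCCA,GGCACC

Derivation:
Step 1: advance 4 -> fork_pos = 0 + 4 = 4. Next multiple of 6 is 6 (not reached); still 0 fragment(s).
Step 2: advance 7 -> fork_pos = 4 + 7 = 11. Reached multiple(s) of 6: 6 -> fragment 1 completed (1 total).
Step 3: advance 2 -> fork_pos = 11 + 2 = 13. Reached multiple(s) of 6: 12 -> fragment 2 completed (2 total).
Step 4: advance 2 -> fork_pos = 13 + 2 = 15. Next multiple of 6 is 18 (not reached); still 2 fragment(s).
Step 5: advance 8 -> fork_pos = 15 + 8 = 23. Reached multiple(s) of 6: 18 -> fragment 3 completed (3 total).
Final fork_pos = 23, so 3 fragment(s) are complete. Build each: template segment -> complement -> reverse.
Fragment 1: template[0:6] = TGAAAG -> complement ACTTTC -> reversed CTTTCA
Fragment 2: template[6:12] = TGGCTA -> complement ACCGAT -> reversed TAGCCA
Fragment 3: template[12:18] = GGTGCC -> complement CCACGG -> reversed GGCACC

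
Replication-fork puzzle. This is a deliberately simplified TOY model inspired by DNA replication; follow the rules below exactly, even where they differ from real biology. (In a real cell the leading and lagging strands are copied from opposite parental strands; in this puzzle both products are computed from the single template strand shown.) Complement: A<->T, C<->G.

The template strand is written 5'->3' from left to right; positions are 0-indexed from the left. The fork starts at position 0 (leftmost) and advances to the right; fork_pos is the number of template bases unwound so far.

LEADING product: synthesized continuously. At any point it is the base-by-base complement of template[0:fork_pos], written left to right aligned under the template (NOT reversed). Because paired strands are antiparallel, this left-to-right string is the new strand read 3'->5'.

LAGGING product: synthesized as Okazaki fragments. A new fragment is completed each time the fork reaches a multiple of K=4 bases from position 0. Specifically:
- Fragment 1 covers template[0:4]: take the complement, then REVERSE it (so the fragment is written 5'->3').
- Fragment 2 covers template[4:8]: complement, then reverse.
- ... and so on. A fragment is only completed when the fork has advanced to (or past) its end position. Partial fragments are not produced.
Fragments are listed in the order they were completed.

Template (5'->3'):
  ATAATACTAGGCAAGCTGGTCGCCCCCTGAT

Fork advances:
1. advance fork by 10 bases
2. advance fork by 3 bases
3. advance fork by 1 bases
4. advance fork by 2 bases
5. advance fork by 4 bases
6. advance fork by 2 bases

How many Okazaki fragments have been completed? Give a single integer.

Answer: 5

Derivation:
Step 1: advance 10 -> fork_pos = 0 + 10 = 10. Reached multiple(s) of 4: 4, 8 -> fragments 1-2 completed (2 total).
Step 2: advance 3 -> fork_pos = 10 + 3 = 13. Reached multiple(s) of 4: 12 -> fragment 3 completed (3 total).
Step 3: advance 1 -> fork_pos = 13 + 1 = 14. Next multiple of 4 is 16 (not reached); still 3 fragment(s).
Step 4: advance 2 -> fork_pos = 14 + 2 = 16. Reached multiple(s) of 4: 16 -> fragment 4 completed (4 total).
Step 5: advance 4 -> fork_pos = 16 + 4 = 20. Reached multiple(s) of 4: 20 -> fragment 5 completed (5 total).
Step 6: advance 2 -> fork_pos = 20 + 2 = 22. Next multiple of 4 is 24 (not reached); still 5 fragment(s).
Check: final fork_pos = 22; the multiples of 4 that are <= 22 are 4..20 -> 22 // 4 = 5 completed fragment(s).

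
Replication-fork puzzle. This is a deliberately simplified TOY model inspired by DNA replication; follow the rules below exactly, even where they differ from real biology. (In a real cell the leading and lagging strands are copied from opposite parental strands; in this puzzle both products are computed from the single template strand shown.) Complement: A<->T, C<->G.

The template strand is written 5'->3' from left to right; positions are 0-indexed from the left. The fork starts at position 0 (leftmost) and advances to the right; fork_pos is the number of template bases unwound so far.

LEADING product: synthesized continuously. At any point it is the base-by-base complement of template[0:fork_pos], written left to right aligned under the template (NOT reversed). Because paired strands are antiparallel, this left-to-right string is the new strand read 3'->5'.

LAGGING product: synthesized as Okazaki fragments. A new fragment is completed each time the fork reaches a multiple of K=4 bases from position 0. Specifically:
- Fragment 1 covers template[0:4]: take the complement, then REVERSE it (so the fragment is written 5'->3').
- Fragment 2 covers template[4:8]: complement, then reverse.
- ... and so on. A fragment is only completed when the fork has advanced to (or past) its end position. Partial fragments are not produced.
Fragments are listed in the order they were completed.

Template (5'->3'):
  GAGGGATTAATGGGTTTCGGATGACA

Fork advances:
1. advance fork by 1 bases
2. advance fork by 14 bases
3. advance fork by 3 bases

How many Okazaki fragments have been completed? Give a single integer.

Answer: 4

Derivation:
Step 1: advance 1 -> fork_pos = 0 + 1 = 1. Next multiple of 4 is 4 (not reached); still 0 fragment(s).
Step 2: advance 14 -> fork_pos = 1 + 14 = 15. Reached multiple(s) of 4: 4, 8, 12 -> fragments 1-3 completed (3 total).
Step 3: advance 3 -> fork_pos = 15 + 3 = 18. Reached multiple(s) of 4: 16 -> fragment 4 completed (4 total).
Check: final fork_pos = 18; the multiples of 4 that are <= 18 are 4..16 -> 18 // 4 = 4 completed fragment(s).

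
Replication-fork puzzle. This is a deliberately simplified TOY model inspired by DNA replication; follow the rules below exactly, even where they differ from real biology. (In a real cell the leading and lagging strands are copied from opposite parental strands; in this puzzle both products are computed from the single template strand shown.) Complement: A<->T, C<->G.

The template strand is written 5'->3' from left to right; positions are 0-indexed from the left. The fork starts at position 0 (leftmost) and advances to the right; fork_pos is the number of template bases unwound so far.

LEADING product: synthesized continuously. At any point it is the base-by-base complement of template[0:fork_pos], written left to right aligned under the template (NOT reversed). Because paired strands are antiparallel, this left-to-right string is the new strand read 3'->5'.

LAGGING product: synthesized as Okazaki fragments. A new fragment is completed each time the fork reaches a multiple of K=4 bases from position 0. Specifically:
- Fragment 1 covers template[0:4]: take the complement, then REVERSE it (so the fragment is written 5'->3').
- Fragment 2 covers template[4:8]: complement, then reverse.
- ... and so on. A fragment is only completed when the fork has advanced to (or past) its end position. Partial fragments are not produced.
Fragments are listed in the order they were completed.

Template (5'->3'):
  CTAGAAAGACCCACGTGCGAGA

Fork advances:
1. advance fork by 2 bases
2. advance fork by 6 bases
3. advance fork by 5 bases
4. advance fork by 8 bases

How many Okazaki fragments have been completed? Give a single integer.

Step 1: advance 2 -> fork_pos = 0 + 2 = 2. Next multiple of 4 is 4 (not reached); still 0 fragment(s).
Step 2: advance 6 -> fork_pos = 2 + 6 = 8. Reached multiple(s) of 4: 4, 8 -> fragments 1-2 completed (2 total).
Step 3: advance 5 -> fork_pos = 8 + 5 = 13. Reached multiple(s) of 4: 12 -> fragment 3 completed (3 total).
Step 4: advance 8 -> fork_pos = 13 + 8 = 21. Reached multiple(s) of 4: 16, 20 -> fragments 4-5 completed (5 total).
Check: final fork_pos = 21; the multiples of 4 that are <= 21 are 4..20 -> 21 // 4 = 5 completed fragment(s).

Answer: 5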